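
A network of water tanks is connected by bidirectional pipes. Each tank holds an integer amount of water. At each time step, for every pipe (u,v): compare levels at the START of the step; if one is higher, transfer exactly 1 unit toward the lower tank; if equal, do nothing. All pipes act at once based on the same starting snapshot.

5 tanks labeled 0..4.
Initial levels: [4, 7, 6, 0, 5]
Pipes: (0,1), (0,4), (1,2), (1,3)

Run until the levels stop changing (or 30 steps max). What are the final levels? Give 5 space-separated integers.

Step 1: flows [1->0,4->0,1->2,1->3] -> levels [6 4 7 1 4]
Step 2: flows [0->1,0->4,2->1,1->3] -> levels [4 5 6 2 5]
Step 3: flows [1->0,4->0,2->1,1->3] -> levels [6 4 5 3 4]
Step 4: flows [0->1,0->4,2->1,1->3] -> levels [4 5 4 4 5]
Step 5: flows [1->0,4->0,1->2,1->3] -> levels [6 2 5 5 4]
Step 6: flows [0->1,0->4,2->1,3->1] -> levels [4 5 4 4 5]
  -> period-2 cycle: step 6 state = step 4 state; never stabilizes
  -> state at step 30: (30-4) mod 2 = 0, same as step 4 -> [4 5 4 4 5]

Answer: 4 5 4 4 5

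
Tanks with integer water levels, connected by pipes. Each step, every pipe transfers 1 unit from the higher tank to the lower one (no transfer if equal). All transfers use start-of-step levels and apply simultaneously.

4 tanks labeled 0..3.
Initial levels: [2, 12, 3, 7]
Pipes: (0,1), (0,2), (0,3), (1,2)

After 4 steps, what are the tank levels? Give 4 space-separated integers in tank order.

Step 1: flows [1->0,2->0,3->0,1->2] -> levels [5 10 3 6]
Step 2: flows [1->0,0->2,3->0,1->2] -> levels [6 8 5 5]
Step 3: flows [1->0,0->2,0->3,1->2] -> levels [5 6 7 6]
Step 4: flows [1->0,2->0,3->0,2->1] -> levels [8 6 5 5]

Answer: 8 6 5 5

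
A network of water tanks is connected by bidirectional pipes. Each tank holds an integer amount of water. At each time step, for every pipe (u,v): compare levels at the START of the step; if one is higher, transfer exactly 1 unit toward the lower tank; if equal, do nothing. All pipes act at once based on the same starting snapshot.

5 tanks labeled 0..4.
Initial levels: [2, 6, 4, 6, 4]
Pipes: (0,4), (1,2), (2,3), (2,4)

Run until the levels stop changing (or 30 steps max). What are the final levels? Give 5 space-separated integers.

Answer: 3 6 3 6 4

Derivation:
Step 1: flows [4->0,1->2,3->2,2=4] -> levels [3 5 6 5 3]
Step 2: flows [0=4,2->1,2->3,2->4] -> levels [3 6 3 6 4]
Step 3: flows [4->0,1->2,3->2,4->2] -> levels [4 5 6 5 2]
Step 4: flows [0->4,2->1,2->3,2->4] -> levels [3 6 3 6 4]
  -> period-2 cycle: step 4 state = step 2 state; never stabilizes
  -> state at step 30: (30-2) mod 2 = 0, same as step 2 -> [3 6 3 6 4]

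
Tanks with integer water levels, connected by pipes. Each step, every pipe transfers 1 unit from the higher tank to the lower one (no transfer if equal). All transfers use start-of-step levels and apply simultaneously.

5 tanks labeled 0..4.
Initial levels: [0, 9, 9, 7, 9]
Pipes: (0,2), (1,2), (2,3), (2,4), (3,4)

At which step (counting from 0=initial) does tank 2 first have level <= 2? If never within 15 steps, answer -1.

Answer: -1

Derivation:
Step 1: flows [2->0,1=2,2->3,2=4,4->3] -> levels [1 9 7 9 8]
Step 2: flows [2->0,1->2,3->2,4->2,3->4] -> levels [2 8 9 7 8]
Step 3: flows [2->0,2->1,2->3,2->4,4->3] -> levels [3 9 5 9 8]
Step 4: flows [2->0,1->2,3->2,4->2,3->4] -> levels [4 8 7 7 8]
Step 5: flows [2->0,1->2,2=3,4->2,4->3] -> levels [5 7 8 8 6]
Step 6: flows [2->0,2->1,2=3,2->4,3->4] -> levels [6 8 5 7 8]
Step 7: flows [0->2,1->2,3->2,4->2,4->3] -> levels [5 7 9 7 6]
Step 8: flows [2->0,2->1,2->3,2->4,3->4] -> levels [6 8 5 7 8]
  -> period-2 cycle (repeats step 6); tank 2 never drops to <=2
Tank 2 never reaches <=2 within 15 steps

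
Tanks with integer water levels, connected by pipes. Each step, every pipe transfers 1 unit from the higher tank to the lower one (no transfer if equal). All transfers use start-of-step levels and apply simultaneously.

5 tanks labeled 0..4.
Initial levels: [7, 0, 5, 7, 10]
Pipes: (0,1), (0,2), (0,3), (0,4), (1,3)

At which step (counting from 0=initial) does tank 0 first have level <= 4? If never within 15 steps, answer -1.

Answer: 5

Derivation:
Step 1: flows [0->1,0->2,0=3,4->0,3->1] -> levels [6 2 6 6 9]
Step 2: flows [0->1,0=2,0=3,4->0,3->1] -> levels [6 4 6 5 8]
Step 3: flows [0->1,0=2,0->3,4->0,3->1] -> levels [5 6 6 5 7]
Step 4: flows [1->0,2->0,0=3,4->0,1->3] -> levels [8 4 5 6 6]
Step 5: flows [0->1,0->2,0->3,0->4,3->1] -> levels [4 6 6 6 7]
Tank 0 first reaches <=4 at step 5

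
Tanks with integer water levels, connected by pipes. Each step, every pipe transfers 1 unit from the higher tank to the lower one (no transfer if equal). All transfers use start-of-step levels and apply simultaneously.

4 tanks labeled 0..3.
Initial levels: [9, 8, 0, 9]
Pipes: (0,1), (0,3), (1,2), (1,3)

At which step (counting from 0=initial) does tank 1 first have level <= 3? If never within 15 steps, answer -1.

Step 1: flows [0->1,0=3,1->2,3->1] -> levels [8 9 1 8]
Step 2: flows [1->0,0=3,1->2,1->3] -> levels [9 6 2 9]
Step 3: flows [0->1,0=3,1->2,3->1] -> levels [8 7 3 8]
Step 4: flows [0->1,0=3,1->2,3->1] -> levels [7 8 4 7]
Step 5: flows [1->0,0=3,1->2,1->3] -> levels [8 5 5 8]
Step 6: flows [0->1,0=3,1=2,3->1] -> levels [7 7 5 7]
Step 7: flows [0=1,0=3,1->2,1=3] -> levels [7 6 6 7]
Step 8: flows [0->1,0=3,1=2,3->1] -> levels [6 8 6 6]
Step 9: flows [1->0,0=3,1->2,1->3] -> levels [7 5 7 7]
Step 10: flows [0->1,0=3,2->1,3->1] -> levels [6 8 6 6]
  -> period-2 cycle (repeats step 8); tank 1 never drops to <=3
Tank 1 never reaches <=3 within 15 steps

Answer: -1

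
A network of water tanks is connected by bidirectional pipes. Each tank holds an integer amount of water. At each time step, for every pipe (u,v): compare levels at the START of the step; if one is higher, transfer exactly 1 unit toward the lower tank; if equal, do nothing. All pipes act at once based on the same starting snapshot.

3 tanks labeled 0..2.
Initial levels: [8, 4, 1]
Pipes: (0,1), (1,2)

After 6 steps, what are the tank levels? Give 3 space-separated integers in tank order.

Step 1: flows [0->1,1->2] -> levels [7 4 2]
Step 2: flows [0->1,1->2] -> levels [6 4 3]
Step 3: flows [0->1,1->2] -> levels [5 4 4]
Step 4: flows [0->1,1=2] -> levels [4 5 4]
Step 5: flows [1->0,1->2] -> levels [5 3 5]
Step 6: flows [0->1,2->1] -> levels [4 5 4]

Answer: 4 5 4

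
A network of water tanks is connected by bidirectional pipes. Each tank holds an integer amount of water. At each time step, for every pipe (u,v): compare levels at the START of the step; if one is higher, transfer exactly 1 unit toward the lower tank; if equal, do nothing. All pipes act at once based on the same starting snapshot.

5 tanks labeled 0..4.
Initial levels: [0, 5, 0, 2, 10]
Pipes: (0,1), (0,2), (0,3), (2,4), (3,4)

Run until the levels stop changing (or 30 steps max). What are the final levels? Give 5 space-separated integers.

Step 1: flows [1->0,0=2,3->0,4->2,4->3] -> levels [2 4 1 2 8]
Step 2: flows [1->0,0->2,0=3,4->2,4->3] -> levels [2 3 3 3 6]
Step 3: flows [1->0,2->0,3->0,4->2,4->3] -> levels [5 2 3 3 4]
Step 4: flows [0->1,0->2,0->3,4->2,4->3] -> levels [2 3 5 5 2]
Step 5: flows [1->0,2->0,3->0,2->4,3->4] -> levels [5 2 3 3 4]
  -> period-2 cycle: step 5 state = step 3 state; never stabilizes
  -> state at step 30: (30-3) mod 2 = 1, same as step 4 -> [2 3 5 5 2]

Answer: 2 3 5 5 2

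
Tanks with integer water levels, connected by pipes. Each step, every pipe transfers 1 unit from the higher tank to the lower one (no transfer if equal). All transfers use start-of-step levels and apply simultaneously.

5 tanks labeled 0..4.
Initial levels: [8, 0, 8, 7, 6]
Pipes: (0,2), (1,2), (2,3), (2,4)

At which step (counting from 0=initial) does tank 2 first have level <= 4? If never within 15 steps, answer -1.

Step 1: flows [0=2,2->1,2->3,2->4] -> levels [8 1 5 8 7]
Step 2: flows [0->2,2->1,3->2,4->2] -> levels [7 2 7 7 6]
Step 3: flows [0=2,2->1,2=3,2->4] -> levels [7 3 5 7 7]
Step 4: flows [0->2,2->1,3->2,4->2] -> levels [6 4 7 6 6]
Step 5: flows [2->0,2->1,2->3,2->4] -> levels [7 5 3 7 7]
Tank 2 first reaches <=4 at step 5

Answer: 5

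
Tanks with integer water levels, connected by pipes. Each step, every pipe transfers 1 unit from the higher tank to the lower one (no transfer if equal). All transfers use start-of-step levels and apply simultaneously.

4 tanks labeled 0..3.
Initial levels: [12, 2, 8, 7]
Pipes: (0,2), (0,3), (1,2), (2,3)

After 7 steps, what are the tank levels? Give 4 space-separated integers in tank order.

Step 1: flows [0->2,0->3,2->1,2->3] -> levels [10 3 7 9]
Step 2: flows [0->2,0->3,2->1,3->2] -> levels [8 4 8 9]
Step 3: flows [0=2,3->0,2->1,3->2] -> levels [9 5 8 7]
Step 4: flows [0->2,0->3,2->1,2->3] -> levels [7 6 7 9]
Step 5: flows [0=2,3->0,2->1,3->2] -> levels [8 7 7 7]
Step 6: flows [0->2,0->3,1=2,2=3] -> levels [6 7 8 8]
Step 7: flows [2->0,3->0,2->1,2=3] -> levels [8 8 6 7]

Answer: 8 8 6 7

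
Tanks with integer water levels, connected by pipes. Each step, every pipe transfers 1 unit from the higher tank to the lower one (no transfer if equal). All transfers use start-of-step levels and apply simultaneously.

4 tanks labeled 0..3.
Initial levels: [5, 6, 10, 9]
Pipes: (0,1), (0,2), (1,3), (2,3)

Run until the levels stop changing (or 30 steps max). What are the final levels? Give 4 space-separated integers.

Answer: 7 8 8 7

Derivation:
Step 1: flows [1->0,2->0,3->1,2->3] -> levels [7 6 8 9]
Step 2: flows [0->1,2->0,3->1,3->2] -> levels [7 8 8 7]
Step 3: flows [1->0,2->0,1->3,2->3] -> levels [9 6 6 9]
Step 4: flows [0->1,0->2,3->1,3->2] -> levels [7 8 8 7]
  -> period-2 cycle: step 4 state = step 2 state; never stabilizes
  -> state at step 30: (30-2) mod 2 = 0, same as step 2 -> [7 8 8 7]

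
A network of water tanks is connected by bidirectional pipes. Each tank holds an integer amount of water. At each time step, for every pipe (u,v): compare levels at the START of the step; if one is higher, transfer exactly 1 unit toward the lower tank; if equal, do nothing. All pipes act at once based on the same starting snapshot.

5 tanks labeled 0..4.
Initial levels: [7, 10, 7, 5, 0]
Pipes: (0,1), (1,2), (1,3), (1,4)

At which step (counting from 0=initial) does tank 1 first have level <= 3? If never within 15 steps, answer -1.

Step 1: flows [1->0,1->2,1->3,1->4] -> levels [8 6 8 6 1]
Step 2: flows [0->1,2->1,1=3,1->4] -> levels [7 7 7 6 2]
Step 3: flows [0=1,1=2,1->3,1->4] -> levels [7 5 7 7 3]
Step 4: flows [0->1,2->1,3->1,1->4] -> levels [6 7 6 6 4]
Step 5: flows [1->0,1->2,1->3,1->4] -> levels [7 3 7 7 5]
Tank 1 first reaches <=3 at step 5

Answer: 5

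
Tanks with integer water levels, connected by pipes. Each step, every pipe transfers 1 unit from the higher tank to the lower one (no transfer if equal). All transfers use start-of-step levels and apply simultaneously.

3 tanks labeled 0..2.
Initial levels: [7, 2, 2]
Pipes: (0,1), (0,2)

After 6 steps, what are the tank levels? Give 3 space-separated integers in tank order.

Step 1: flows [0->1,0->2] -> levels [5 3 3]
Step 2: flows [0->1,0->2] -> levels [3 4 4]
Step 3: flows [1->0,2->0] -> levels [5 3 3]
  -> period-2 cycle: step 3 state = step 1 state
  -> state at step 6: (6-1) mod 2 = 1, same as step 2 -> [3 4 4]

Answer: 3 4 4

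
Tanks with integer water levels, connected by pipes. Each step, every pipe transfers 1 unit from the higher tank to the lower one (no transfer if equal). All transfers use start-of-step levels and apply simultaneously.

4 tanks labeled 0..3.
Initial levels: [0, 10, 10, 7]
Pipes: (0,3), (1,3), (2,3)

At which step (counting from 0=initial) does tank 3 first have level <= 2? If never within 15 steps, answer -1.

Answer: -1

Derivation:
Step 1: flows [3->0,1->3,2->3] -> levels [1 9 9 8]
Step 2: flows [3->0,1->3,2->3] -> levels [2 8 8 9]
Step 3: flows [3->0,3->1,3->2] -> levels [3 9 9 6]
Step 4: flows [3->0,1->3,2->3] -> levels [4 8 8 7]
Step 5: flows [3->0,1->3,2->3] -> levels [5 7 7 8]
Step 6: flows [3->0,3->1,3->2] -> levels [6 8 8 5]
Step 7: flows [0->3,1->3,2->3] -> levels [5 7 7 8]
  -> period-2 cycle (repeats step 5); tank 3 never drops to <=2
Tank 3 never reaches <=2 within 15 steps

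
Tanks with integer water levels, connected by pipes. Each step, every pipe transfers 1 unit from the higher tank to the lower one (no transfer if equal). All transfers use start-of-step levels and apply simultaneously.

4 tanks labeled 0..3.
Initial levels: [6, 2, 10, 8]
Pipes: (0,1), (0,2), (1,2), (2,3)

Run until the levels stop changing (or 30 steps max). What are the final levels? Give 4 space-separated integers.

Answer: 7 7 5 7

Derivation:
Step 1: flows [0->1,2->0,2->1,2->3] -> levels [6 4 7 9]
Step 2: flows [0->1,2->0,2->1,3->2] -> levels [6 6 6 8]
Step 3: flows [0=1,0=2,1=2,3->2] -> levels [6 6 7 7]
Step 4: flows [0=1,2->0,2->1,2=3] -> levels [7 7 5 7]
Step 5: flows [0=1,0->2,1->2,3->2] -> levels [6 6 8 6]
Step 6: flows [0=1,2->0,2->1,2->3] -> levels [7 7 5 7]
  -> period-2 cycle: step 6 state = step 4 state; never stabilizes
  -> state at step 30: (30-4) mod 2 = 0, same as step 4 -> [7 7 5 7]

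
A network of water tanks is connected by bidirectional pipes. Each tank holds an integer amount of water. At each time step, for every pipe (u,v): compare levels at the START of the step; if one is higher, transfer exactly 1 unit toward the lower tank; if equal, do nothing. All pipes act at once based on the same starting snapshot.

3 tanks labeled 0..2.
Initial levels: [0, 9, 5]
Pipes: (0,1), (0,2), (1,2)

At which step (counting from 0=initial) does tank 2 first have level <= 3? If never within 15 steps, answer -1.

Step 1: flows [1->0,2->0,1->2] -> levels [2 7 5]
Step 2: flows [1->0,2->0,1->2] -> levels [4 5 5]
Step 3: flows [1->0,2->0,1=2] -> levels [6 4 4]
Step 4: flows [0->1,0->2,1=2] -> levels [4 5 5]
  -> period-2 cycle (repeats step 2); tank 2 never drops to <=3
Tank 2 never reaches <=3 within 15 steps

Answer: -1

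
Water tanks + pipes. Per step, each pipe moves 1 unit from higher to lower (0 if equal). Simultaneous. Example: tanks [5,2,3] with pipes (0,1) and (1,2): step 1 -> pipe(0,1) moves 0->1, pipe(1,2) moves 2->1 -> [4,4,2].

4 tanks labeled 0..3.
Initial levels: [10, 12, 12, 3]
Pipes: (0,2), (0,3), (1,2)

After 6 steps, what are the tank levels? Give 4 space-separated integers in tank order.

Step 1: flows [2->0,0->3,1=2] -> levels [10 12 11 4]
Step 2: flows [2->0,0->3,1->2] -> levels [10 11 11 5]
Step 3: flows [2->0,0->3,1=2] -> levels [10 11 10 6]
Step 4: flows [0=2,0->3,1->2] -> levels [9 10 11 7]
Step 5: flows [2->0,0->3,2->1] -> levels [9 11 9 8]
Step 6: flows [0=2,0->3,1->2] -> levels [8 10 10 9]

Answer: 8 10 10 9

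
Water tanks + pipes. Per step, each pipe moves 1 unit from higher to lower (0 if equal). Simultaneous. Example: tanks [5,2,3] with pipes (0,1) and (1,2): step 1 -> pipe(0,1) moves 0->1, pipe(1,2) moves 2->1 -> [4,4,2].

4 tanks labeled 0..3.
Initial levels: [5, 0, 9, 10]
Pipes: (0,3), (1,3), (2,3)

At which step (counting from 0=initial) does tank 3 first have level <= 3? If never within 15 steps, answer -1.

Step 1: flows [3->0,3->1,3->2] -> levels [6 1 10 7]
Step 2: flows [3->0,3->1,2->3] -> levels [7 2 9 6]
Step 3: flows [0->3,3->1,2->3] -> levels [6 3 8 7]
Step 4: flows [3->0,3->1,2->3] -> levels [7 4 7 6]
Step 5: flows [0->3,3->1,2->3] -> levels [6 5 6 7]
Step 6: flows [3->0,3->1,3->2] -> levels [7 6 7 4]
Step 7: flows [0->3,1->3,2->3] -> levels [6 5 6 7]
  -> period-2 cycle (repeats step 5); tank 3 never drops to <=3
Tank 3 never reaches <=3 within 15 steps

Answer: -1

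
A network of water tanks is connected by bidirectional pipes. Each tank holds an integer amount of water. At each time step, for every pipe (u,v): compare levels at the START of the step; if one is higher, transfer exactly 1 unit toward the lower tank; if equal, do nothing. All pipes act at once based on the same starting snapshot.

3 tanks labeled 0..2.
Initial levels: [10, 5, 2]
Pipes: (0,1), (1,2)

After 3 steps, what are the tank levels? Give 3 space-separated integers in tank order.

Step 1: flows [0->1,1->2] -> levels [9 5 3]
Step 2: flows [0->1,1->2] -> levels [8 5 4]
Step 3: flows [0->1,1->2] -> levels [7 5 5]

Answer: 7 5 5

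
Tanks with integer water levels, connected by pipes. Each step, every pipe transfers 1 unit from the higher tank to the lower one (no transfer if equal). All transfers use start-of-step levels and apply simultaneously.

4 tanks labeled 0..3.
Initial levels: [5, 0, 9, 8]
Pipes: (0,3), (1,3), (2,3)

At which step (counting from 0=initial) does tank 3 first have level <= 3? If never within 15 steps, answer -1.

Answer: -1

Derivation:
Step 1: flows [3->0,3->1,2->3] -> levels [6 1 8 7]
Step 2: flows [3->0,3->1,2->3] -> levels [7 2 7 6]
Step 3: flows [0->3,3->1,2->3] -> levels [6 3 6 7]
Step 4: flows [3->0,3->1,3->2] -> levels [7 4 7 4]
Step 5: flows [0->3,1=3,2->3] -> levels [6 4 6 6]
Step 6: flows [0=3,3->1,2=3] -> levels [6 5 6 5]
Step 7: flows [0->3,1=3,2->3] -> levels [5 5 5 7]
Step 8: flows [3->0,3->1,3->2] -> levels [6 6 6 4]
Step 9: flows [0->3,1->3,2->3] -> levels [5 5 5 7]
  -> period-2 cycle (repeats step 7); tank 3 never drops to <=3
Tank 3 never reaches <=3 within 15 steps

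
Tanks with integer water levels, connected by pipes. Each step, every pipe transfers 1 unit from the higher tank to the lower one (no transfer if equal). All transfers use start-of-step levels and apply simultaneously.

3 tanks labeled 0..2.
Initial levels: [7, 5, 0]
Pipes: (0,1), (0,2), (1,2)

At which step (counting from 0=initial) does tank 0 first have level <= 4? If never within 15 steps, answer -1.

Step 1: flows [0->1,0->2,1->2] -> levels [5 5 2]
Step 2: flows [0=1,0->2,1->2] -> levels [4 4 4]
Tank 0 first reaches <=4 at step 2

Answer: 2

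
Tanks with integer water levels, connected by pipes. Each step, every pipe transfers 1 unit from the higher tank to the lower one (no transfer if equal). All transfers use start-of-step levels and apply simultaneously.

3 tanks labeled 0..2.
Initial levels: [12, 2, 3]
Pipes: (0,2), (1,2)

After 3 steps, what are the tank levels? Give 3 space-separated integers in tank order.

Step 1: flows [0->2,2->1] -> levels [11 3 3]
Step 2: flows [0->2,1=2] -> levels [10 3 4]
Step 3: flows [0->2,2->1] -> levels [9 4 4]

Answer: 9 4 4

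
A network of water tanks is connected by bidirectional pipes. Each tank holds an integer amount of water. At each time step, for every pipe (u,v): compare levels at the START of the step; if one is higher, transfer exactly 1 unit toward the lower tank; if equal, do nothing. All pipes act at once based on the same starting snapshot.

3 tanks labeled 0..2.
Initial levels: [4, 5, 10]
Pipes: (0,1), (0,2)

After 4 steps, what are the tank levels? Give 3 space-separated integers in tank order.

Step 1: flows [1->0,2->0] -> levels [6 4 9]
Step 2: flows [0->1,2->0] -> levels [6 5 8]
Step 3: flows [0->1,2->0] -> levels [6 6 7]
Step 4: flows [0=1,2->0] -> levels [7 6 6]

Answer: 7 6 6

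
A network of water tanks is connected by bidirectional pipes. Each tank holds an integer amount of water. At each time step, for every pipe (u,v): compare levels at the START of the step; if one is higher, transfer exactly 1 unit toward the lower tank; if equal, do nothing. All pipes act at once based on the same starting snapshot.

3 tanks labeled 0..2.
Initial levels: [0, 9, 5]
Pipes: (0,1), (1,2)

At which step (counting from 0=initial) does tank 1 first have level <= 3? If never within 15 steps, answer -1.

Step 1: flows [1->0,1->2] -> levels [1 7 6]
Step 2: flows [1->0,1->2] -> levels [2 5 7]
Step 3: flows [1->0,2->1] -> levels [3 5 6]
Step 4: flows [1->0,2->1] -> levels [4 5 5]
Step 5: flows [1->0,1=2] -> levels [5 4 5]
Step 6: flows [0->1,2->1] -> levels [4 6 4]
Step 7: flows [1->0,1->2] -> levels [5 4 5]
  -> period-2 cycle (repeats step 5); tank 1 never drops to <=3
Tank 1 never reaches <=3 within 15 steps

Answer: -1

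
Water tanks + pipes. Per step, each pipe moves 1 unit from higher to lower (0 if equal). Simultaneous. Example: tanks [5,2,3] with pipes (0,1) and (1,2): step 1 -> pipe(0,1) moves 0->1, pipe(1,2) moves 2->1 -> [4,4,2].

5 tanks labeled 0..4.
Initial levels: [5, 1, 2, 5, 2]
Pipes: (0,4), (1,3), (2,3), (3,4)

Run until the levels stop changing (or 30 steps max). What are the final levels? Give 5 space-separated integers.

Step 1: flows [0->4,3->1,3->2,3->4] -> levels [4 2 3 2 4]
Step 2: flows [0=4,1=3,2->3,4->3] -> levels [4 2 2 4 3]
Step 3: flows [0->4,3->1,3->2,3->4] -> levels [3 3 3 1 5]
Step 4: flows [4->0,1->3,2->3,4->3] -> levels [4 2 2 4 3]
  -> period-2 cycle: step 4 state = step 2 state; never stabilizes
  -> state at step 30: (30-2) mod 2 = 0, same as step 2 -> [4 2 2 4 3]

Answer: 4 2 2 4 3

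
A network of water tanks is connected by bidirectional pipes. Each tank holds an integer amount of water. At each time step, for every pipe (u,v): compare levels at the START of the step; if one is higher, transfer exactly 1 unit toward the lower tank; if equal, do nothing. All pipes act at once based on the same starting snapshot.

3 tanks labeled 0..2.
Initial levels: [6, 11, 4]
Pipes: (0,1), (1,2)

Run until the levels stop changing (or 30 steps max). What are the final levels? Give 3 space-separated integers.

Answer: 7 7 7

Derivation:
Step 1: flows [1->0,1->2] -> levels [7 9 5]
Step 2: flows [1->0,1->2] -> levels [8 7 6]
Step 3: flows [0->1,1->2] -> levels [7 7 7]
Step 4: flows [0=1,1=2] -> levels [7 7 7]
  -> stable (no change)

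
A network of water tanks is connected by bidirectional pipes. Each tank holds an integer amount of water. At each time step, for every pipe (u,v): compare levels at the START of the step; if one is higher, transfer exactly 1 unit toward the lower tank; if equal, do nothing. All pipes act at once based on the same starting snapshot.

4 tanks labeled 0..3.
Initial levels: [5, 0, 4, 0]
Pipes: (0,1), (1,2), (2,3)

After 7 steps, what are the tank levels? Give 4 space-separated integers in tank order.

Answer: 3 2 3 1

Derivation:
Step 1: flows [0->1,2->1,2->3] -> levels [4 2 2 1]
Step 2: flows [0->1,1=2,2->3] -> levels [3 3 1 2]
Step 3: flows [0=1,1->2,3->2] -> levels [3 2 3 1]
Step 4: flows [0->1,2->1,2->3] -> levels [2 4 1 2]
Step 5: flows [1->0,1->2,3->2] -> levels [3 2 3 1]
  -> period-2 cycle: step 5 state = step 3 state
  -> state at step 7: (7-3) mod 2 = 0, same as step 3 -> [3 2 3 1]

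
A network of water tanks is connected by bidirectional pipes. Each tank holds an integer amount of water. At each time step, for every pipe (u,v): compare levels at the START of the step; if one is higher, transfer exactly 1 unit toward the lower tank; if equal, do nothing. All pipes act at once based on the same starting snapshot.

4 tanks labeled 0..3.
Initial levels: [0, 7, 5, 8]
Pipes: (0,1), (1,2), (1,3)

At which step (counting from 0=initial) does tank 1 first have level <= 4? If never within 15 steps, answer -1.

Answer: 5

Derivation:
Step 1: flows [1->0,1->2,3->1] -> levels [1 6 6 7]
Step 2: flows [1->0,1=2,3->1] -> levels [2 6 6 6]
Step 3: flows [1->0,1=2,1=3] -> levels [3 5 6 6]
Step 4: flows [1->0,2->1,3->1] -> levels [4 6 5 5]
Step 5: flows [1->0,1->2,1->3] -> levels [5 3 6 6]
Tank 1 first reaches <=4 at step 5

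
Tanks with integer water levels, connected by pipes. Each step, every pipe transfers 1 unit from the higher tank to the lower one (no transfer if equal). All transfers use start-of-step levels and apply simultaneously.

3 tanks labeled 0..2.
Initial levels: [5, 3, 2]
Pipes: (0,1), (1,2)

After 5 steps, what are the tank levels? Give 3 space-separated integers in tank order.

Answer: 4 2 4

Derivation:
Step 1: flows [0->1,1->2] -> levels [4 3 3]
Step 2: flows [0->1,1=2] -> levels [3 4 3]
Step 3: flows [1->0,1->2] -> levels [4 2 4]
Step 4: flows [0->1,2->1] -> levels [3 4 3]
  -> period-2 cycle: step 4 state = step 2 state
  -> state at step 5: (5-2) mod 2 = 1, same as step 3 -> [4 2 4]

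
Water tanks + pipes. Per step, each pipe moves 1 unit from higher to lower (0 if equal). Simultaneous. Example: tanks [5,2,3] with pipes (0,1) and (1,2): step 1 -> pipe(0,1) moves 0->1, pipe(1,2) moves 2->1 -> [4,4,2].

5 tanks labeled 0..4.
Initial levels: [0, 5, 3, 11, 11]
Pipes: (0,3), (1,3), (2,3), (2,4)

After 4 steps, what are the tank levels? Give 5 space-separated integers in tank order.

Answer: 4 6 7 6 7

Derivation:
Step 1: flows [3->0,3->1,3->2,4->2] -> levels [1 6 5 8 10]
Step 2: flows [3->0,3->1,3->2,4->2] -> levels [2 7 7 5 9]
Step 3: flows [3->0,1->3,2->3,4->2] -> levels [3 6 7 6 8]
Step 4: flows [3->0,1=3,2->3,4->2] -> levels [4 6 7 6 7]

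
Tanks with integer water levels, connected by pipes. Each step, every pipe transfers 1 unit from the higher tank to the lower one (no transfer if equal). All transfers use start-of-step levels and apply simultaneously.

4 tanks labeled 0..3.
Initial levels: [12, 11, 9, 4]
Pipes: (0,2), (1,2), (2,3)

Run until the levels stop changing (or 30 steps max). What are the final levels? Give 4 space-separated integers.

Answer: 9 9 10 8

Derivation:
Step 1: flows [0->2,1->2,2->3] -> levels [11 10 10 5]
Step 2: flows [0->2,1=2,2->3] -> levels [10 10 10 6]
Step 3: flows [0=2,1=2,2->3] -> levels [10 10 9 7]
Step 4: flows [0->2,1->2,2->3] -> levels [9 9 10 8]
Step 5: flows [2->0,2->1,2->3] -> levels [10 10 7 9]
Step 6: flows [0->2,1->2,3->2] -> levels [9 9 10 8]
  -> period-2 cycle: step 6 state = step 4 state; never stabilizes
  -> state at step 30: (30-4) mod 2 = 0, same as step 4 -> [9 9 10 8]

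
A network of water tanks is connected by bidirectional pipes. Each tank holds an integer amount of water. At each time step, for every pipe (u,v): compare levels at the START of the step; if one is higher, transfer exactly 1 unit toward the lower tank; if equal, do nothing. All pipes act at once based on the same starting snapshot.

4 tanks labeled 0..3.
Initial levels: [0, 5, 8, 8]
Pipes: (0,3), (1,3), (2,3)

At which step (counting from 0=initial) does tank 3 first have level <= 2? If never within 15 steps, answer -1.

Step 1: flows [3->0,3->1,2=3] -> levels [1 6 8 6]
Step 2: flows [3->0,1=3,2->3] -> levels [2 6 7 6]
Step 3: flows [3->0,1=3,2->3] -> levels [3 6 6 6]
Step 4: flows [3->0,1=3,2=3] -> levels [4 6 6 5]
Step 5: flows [3->0,1->3,2->3] -> levels [5 5 5 6]
Step 6: flows [3->0,3->1,3->2] -> levels [6 6 6 3]
Step 7: flows [0->3,1->3,2->3] -> levels [5 5 5 6]
  -> period-2 cycle (repeats step 5); tank 3 never drops to <=2
Tank 3 never reaches <=2 within 15 steps

Answer: -1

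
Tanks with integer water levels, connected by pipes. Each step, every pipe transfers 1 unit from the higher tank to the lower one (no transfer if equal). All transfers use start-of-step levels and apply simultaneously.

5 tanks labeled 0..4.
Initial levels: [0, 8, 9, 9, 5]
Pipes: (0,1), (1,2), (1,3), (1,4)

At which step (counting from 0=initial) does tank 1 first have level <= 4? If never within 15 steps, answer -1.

Step 1: flows [1->0,2->1,3->1,1->4] -> levels [1 8 8 8 6]
Step 2: flows [1->0,1=2,1=3,1->4] -> levels [2 6 8 8 7]
Step 3: flows [1->0,2->1,3->1,4->1] -> levels [3 8 7 7 6]
Step 4: flows [1->0,1->2,1->3,1->4] -> levels [4 4 8 8 7]
Tank 1 first reaches <=4 at step 4

Answer: 4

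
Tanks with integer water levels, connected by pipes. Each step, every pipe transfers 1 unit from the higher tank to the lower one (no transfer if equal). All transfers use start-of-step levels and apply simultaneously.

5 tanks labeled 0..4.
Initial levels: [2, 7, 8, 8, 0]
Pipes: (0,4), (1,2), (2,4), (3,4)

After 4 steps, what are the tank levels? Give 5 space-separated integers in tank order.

Step 1: flows [0->4,2->1,2->4,3->4] -> levels [1 8 6 7 3]
Step 2: flows [4->0,1->2,2->4,3->4] -> levels [2 7 6 6 4]
Step 3: flows [4->0,1->2,2->4,3->4] -> levels [3 6 6 5 5]
Step 4: flows [4->0,1=2,2->4,3=4] -> levels [4 6 5 5 5]

Answer: 4 6 5 5 5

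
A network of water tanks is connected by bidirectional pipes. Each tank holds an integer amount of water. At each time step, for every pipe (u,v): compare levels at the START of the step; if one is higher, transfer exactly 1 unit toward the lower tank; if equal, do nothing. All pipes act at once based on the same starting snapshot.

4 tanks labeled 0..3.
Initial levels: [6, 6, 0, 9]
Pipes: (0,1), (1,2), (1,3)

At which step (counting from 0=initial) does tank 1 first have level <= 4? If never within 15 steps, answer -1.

Step 1: flows [0=1,1->2,3->1] -> levels [6 6 1 8]
Step 2: flows [0=1,1->2,3->1] -> levels [6 6 2 7]
Step 3: flows [0=1,1->2,3->1] -> levels [6 6 3 6]
Step 4: flows [0=1,1->2,1=3] -> levels [6 5 4 6]
Step 5: flows [0->1,1->2,3->1] -> levels [5 6 5 5]
Step 6: flows [1->0,1->2,1->3] -> levels [6 3 6 6]
Tank 1 first reaches <=4 at step 6

Answer: 6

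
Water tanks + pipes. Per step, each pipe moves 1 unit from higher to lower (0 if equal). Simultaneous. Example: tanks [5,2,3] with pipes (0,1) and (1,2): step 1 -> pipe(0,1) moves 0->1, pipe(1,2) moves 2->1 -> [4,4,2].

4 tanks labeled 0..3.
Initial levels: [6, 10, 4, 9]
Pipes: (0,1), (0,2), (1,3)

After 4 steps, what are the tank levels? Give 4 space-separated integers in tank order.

Step 1: flows [1->0,0->2,1->3] -> levels [6 8 5 10]
Step 2: flows [1->0,0->2,3->1] -> levels [6 8 6 9]
Step 3: flows [1->0,0=2,3->1] -> levels [7 8 6 8]
Step 4: flows [1->0,0->2,1=3] -> levels [7 7 7 8]

Answer: 7 7 7 8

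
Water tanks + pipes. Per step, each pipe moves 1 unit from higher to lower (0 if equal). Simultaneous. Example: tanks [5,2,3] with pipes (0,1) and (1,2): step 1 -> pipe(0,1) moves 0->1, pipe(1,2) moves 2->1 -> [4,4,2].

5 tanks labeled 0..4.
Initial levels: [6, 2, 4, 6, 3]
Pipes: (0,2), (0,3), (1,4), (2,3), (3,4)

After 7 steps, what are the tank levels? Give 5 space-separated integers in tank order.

Answer: 5 3 5 3 5

Derivation:
Step 1: flows [0->2,0=3,4->1,3->2,3->4] -> levels [5 3 6 4 3]
Step 2: flows [2->0,0->3,1=4,2->3,3->4] -> levels [5 3 4 5 4]
Step 3: flows [0->2,0=3,4->1,3->2,3->4] -> levels [4 4 6 3 4]
Step 4: flows [2->0,0->3,1=4,2->3,4->3] -> levels [4 4 4 6 3]
Step 5: flows [0=2,3->0,1->4,3->2,3->4] -> levels [5 3 5 3 5]
Step 6: flows [0=2,0->3,4->1,2->3,4->3] -> levels [4 4 4 6 3]
  -> period-2 cycle: step 6 state = step 4 state
  -> state at step 7: (7-4) mod 2 = 1, same as step 5 -> [5 3 5 3 5]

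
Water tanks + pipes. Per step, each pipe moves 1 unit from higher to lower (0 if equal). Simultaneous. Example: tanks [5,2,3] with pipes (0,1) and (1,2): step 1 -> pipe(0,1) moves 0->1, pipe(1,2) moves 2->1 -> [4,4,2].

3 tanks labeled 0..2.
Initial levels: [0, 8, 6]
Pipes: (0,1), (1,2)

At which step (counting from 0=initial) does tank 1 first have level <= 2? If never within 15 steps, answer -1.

Step 1: flows [1->0,1->2] -> levels [1 6 7]
Step 2: flows [1->0,2->1] -> levels [2 6 6]
Step 3: flows [1->0,1=2] -> levels [3 5 6]
Step 4: flows [1->0,2->1] -> levels [4 5 5]
Step 5: flows [1->0,1=2] -> levels [5 4 5]
Step 6: flows [0->1,2->1] -> levels [4 6 4]
Step 7: flows [1->0,1->2] -> levels [5 4 5]
  -> period-2 cycle (repeats step 5); tank 1 never drops to <=2
Tank 1 never reaches <=2 within 15 steps

Answer: -1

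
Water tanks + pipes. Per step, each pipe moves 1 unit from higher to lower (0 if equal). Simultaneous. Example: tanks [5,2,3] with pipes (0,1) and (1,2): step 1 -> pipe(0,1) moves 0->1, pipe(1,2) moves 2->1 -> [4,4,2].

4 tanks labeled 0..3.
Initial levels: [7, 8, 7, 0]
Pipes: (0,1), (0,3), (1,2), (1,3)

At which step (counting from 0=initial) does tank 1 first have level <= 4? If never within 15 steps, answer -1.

Answer: 5

Derivation:
Step 1: flows [1->0,0->3,1->2,1->3] -> levels [7 5 8 2]
Step 2: flows [0->1,0->3,2->1,1->3] -> levels [5 6 7 4]
Step 3: flows [1->0,0->3,2->1,1->3] -> levels [5 5 6 6]
Step 4: flows [0=1,3->0,2->1,3->1] -> levels [6 7 5 4]
Step 5: flows [1->0,0->3,1->2,1->3] -> levels [6 4 6 6]
Tank 1 first reaches <=4 at step 5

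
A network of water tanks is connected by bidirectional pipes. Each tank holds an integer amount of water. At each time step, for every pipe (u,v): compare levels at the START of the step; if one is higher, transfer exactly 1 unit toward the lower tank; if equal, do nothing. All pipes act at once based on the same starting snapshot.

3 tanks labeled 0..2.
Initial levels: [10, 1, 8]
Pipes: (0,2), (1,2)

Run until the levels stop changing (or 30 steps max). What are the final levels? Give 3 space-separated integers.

Answer: 6 6 7

Derivation:
Step 1: flows [0->2,2->1] -> levels [9 2 8]
Step 2: flows [0->2,2->1] -> levels [8 3 8]
Step 3: flows [0=2,2->1] -> levels [8 4 7]
Step 4: flows [0->2,2->1] -> levels [7 5 7]
Step 5: flows [0=2,2->1] -> levels [7 6 6]
Step 6: flows [0->2,1=2] -> levels [6 6 7]
Step 7: flows [2->0,2->1] -> levels [7 7 5]
Step 8: flows [0->2,1->2] -> levels [6 6 7]
  -> period-2 cycle: step 8 state = step 6 state; never stabilizes
  -> state at step 30: (30-6) mod 2 = 0, same as step 6 -> [6 6 7]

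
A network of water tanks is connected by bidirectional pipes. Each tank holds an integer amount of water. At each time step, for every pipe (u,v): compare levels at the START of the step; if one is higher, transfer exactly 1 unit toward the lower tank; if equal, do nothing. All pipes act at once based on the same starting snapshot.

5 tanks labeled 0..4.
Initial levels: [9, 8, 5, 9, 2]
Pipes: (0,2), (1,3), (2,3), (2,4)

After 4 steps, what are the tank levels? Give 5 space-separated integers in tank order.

Step 1: flows [0->2,3->1,3->2,2->4] -> levels [8 9 6 7 3]
Step 2: flows [0->2,1->3,3->2,2->4] -> levels [7 8 7 7 4]
Step 3: flows [0=2,1->3,2=3,2->4] -> levels [7 7 6 8 5]
Step 4: flows [0->2,3->1,3->2,2->4] -> levels [6 8 7 6 6]

Answer: 6 8 7 6 6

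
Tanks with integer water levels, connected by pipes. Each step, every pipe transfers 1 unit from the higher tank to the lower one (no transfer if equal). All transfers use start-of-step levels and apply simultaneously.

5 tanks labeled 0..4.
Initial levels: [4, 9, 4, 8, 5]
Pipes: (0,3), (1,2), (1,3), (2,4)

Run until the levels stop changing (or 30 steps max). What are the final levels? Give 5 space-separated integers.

Step 1: flows [3->0,1->2,1->3,4->2] -> levels [5 7 6 8 4]
Step 2: flows [3->0,1->2,3->1,2->4] -> levels [6 7 6 6 5]
Step 3: flows [0=3,1->2,1->3,2->4] -> levels [6 5 6 7 6]
Step 4: flows [3->0,2->1,3->1,2=4] -> levels [7 7 5 5 6]
Step 5: flows [0->3,1->2,1->3,4->2] -> levels [6 5 7 7 5]
Step 6: flows [3->0,2->1,3->1,2->4] -> levels [7 7 5 5 6]
  -> period-2 cycle: step 6 state = step 4 state; never stabilizes
  -> state at step 30: (30-4) mod 2 = 0, same as step 4 -> [7 7 5 5 6]

Answer: 7 7 5 5 6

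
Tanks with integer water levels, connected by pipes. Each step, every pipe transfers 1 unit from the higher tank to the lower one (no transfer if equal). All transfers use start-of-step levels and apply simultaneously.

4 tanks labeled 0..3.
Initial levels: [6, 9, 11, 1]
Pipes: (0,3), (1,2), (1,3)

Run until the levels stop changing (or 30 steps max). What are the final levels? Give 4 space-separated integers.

Step 1: flows [0->3,2->1,1->3] -> levels [5 9 10 3]
Step 2: flows [0->3,2->1,1->3] -> levels [4 9 9 5]
Step 3: flows [3->0,1=2,1->3] -> levels [5 8 9 5]
Step 4: flows [0=3,2->1,1->3] -> levels [5 8 8 6]
Step 5: flows [3->0,1=2,1->3] -> levels [6 7 8 6]
Step 6: flows [0=3,2->1,1->3] -> levels [6 7 7 7]
Step 7: flows [3->0,1=2,1=3] -> levels [7 7 7 6]
Step 8: flows [0->3,1=2,1->3] -> levels [6 6 7 8]
Step 9: flows [3->0,2->1,3->1] -> levels [7 8 6 6]
Step 10: flows [0->3,1->2,1->3] -> levels [6 6 7 8]
  -> period-2 cycle: step 10 state = step 8 state; never stabilizes
  -> state at step 30: (30-8) mod 2 = 0, same as step 8 -> [6 6 7 8]

Answer: 6 6 7 8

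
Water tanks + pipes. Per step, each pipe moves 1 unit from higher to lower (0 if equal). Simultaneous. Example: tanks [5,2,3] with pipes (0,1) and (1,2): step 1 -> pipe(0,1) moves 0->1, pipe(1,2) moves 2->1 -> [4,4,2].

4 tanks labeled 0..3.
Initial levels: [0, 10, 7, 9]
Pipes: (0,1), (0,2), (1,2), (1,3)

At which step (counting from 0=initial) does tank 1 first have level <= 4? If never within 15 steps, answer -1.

Step 1: flows [1->0,2->0,1->2,1->3] -> levels [2 7 7 10]
Step 2: flows [1->0,2->0,1=2,3->1] -> levels [4 7 6 9]
Step 3: flows [1->0,2->0,1->2,3->1] -> levels [6 6 6 8]
Step 4: flows [0=1,0=2,1=2,3->1] -> levels [6 7 6 7]
Step 5: flows [1->0,0=2,1->2,1=3] -> levels [7 5 7 7]
Step 6: flows [0->1,0=2,2->1,3->1] -> levels [6 8 6 6]
Step 7: flows [1->0,0=2,1->2,1->3] -> levels [7 5 7 7]
  -> period-2 cycle (repeats step 5); tank 1 never drops to <=4
Tank 1 never reaches <=4 within 15 steps

Answer: -1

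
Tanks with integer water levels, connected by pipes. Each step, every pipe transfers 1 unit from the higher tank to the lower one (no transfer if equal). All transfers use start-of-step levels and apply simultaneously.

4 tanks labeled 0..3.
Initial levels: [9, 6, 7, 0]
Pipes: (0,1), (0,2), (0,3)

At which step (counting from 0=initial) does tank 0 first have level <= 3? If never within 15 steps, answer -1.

Answer: -1

Derivation:
Step 1: flows [0->1,0->2,0->3] -> levels [6 7 8 1]
Step 2: flows [1->0,2->0,0->3] -> levels [7 6 7 2]
Step 3: flows [0->1,0=2,0->3] -> levels [5 7 7 3]
Step 4: flows [1->0,2->0,0->3] -> levels [6 6 6 4]
Step 5: flows [0=1,0=2,0->3] -> levels [5 6 6 5]
Step 6: flows [1->0,2->0,0=3] -> levels [7 5 5 5]
Step 7: flows [0->1,0->2,0->3] -> levels [4 6 6 6]
Step 8: flows [1->0,2->0,3->0] -> levels [7 5 5 5]
  -> period-2 cycle (repeats step 6); tank 0 never drops to <=3
Tank 0 never reaches <=3 within 15 steps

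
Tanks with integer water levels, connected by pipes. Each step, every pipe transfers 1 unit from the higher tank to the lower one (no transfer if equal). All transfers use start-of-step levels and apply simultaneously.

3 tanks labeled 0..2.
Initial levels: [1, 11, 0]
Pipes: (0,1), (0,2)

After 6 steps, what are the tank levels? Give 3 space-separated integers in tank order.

Answer: 4 5 3

Derivation:
Step 1: flows [1->0,0->2] -> levels [1 10 1]
Step 2: flows [1->0,0=2] -> levels [2 9 1]
Step 3: flows [1->0,0->2] -> levels [2 8 2]
Step 4: flows [1->0,0=2] -> levels [3 7 2]
Step 5: flows [1->0,0->2] -> levels [3 6 3]
Step 6: flows [1->0,0=2] -> levels [4 5 3]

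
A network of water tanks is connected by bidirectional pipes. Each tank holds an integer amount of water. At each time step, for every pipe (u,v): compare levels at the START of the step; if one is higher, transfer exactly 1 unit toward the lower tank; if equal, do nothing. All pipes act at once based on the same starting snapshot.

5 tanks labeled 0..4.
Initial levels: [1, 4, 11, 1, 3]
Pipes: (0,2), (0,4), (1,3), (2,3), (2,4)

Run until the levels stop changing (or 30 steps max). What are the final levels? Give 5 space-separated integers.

Answer: 4 4 5 3 4

Derivation:
Step 1: flows [2->0,4->0,1->3,2->3,2->4] -> levels [3 3 8 3 3]
Step 2: flows [2->0,0=4,1=3,2->3,2->4] -> levels [4 3 5 4 4]
Step 3: flows [2->0,0=4,3->1,2->3,2->4] -> levels [5 4 2 4 5]
Step 4: flows [0->2,0=4,1=3,3->2,4->2] -> levels [4 4 5 3 4]
Step 5: flows [2->0,0=4,1->3,2->3,2->4] -> levels [5 3 2 5 5]
Step 6: flows [0->2,0=4,3->1,3->2,4->2] -> levels [4 4 5 3 4]
  -> period-2 cycle: step 6 state = step 4 state; never stabilizes
  -> state at step 30: (30-4) mod 2 = 0, same as step 4 -> [4 4 5 3 4]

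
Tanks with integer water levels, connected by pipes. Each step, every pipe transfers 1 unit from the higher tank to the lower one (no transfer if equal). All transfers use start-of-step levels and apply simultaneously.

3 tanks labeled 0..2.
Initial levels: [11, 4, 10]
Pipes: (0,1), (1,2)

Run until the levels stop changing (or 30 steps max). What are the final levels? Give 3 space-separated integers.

Answer: 9 7 9

Derivation:
Step 1: flows [0->1,2->1] -> levels [10 6 9]
Step 2: flows [0->1,2->1] -> levels [9 8 8]
Step 3: flows [0->1,1=2] -> levels [8 9 8]
Step 4: flows [1->0,1->2] -> levels [9 7 9]
Step 5: flows [0->1,2->1] -> levels [8 9 8]
  -> period-2 cycle: step 5 state = step 3 state; never stabilizes
  -> state at step 30: (30-3) mod 2 = 1, same as step 4 -> [9 7 9]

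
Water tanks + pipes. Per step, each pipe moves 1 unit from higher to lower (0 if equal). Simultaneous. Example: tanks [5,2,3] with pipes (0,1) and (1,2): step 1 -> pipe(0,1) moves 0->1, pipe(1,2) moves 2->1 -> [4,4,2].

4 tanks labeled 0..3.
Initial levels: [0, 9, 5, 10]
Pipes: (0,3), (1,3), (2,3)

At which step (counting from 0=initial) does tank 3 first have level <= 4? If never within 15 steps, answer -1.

Answer: 6

Derivation:
Step 1: flows [3->0,3->1,3->2] -> levels [1 10 6 7]
Step 2: flows [3->0,1->3,3->2] -> levels [2 9 7 6]
Step 3: flows [3->0,1->3,2->3] -> levels [3 8 6 7]
Step 4: flows [3->0,1->3,3->2] -> levels [4 7 7 6]
Step 5: flows [3->0,1->3,2->3] -> levels [5 6 6 7]
Step 6: flows [3->0,3->1,3->2] -> levels [6 7 7 4]
Tank 3 first reaches <=4 at step 6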